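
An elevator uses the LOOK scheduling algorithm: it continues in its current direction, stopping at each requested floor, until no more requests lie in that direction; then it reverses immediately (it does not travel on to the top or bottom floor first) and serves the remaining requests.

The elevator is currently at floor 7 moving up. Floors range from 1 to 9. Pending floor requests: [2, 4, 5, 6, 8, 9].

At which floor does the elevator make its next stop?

Answer: 8

Derivation:
Current floor: 7, direction: up
Requests above: [8, 9]
Requests below: [2, 4, 5, 6]
Moving up and requests lie above → nearest above is min([8, 9]) = 8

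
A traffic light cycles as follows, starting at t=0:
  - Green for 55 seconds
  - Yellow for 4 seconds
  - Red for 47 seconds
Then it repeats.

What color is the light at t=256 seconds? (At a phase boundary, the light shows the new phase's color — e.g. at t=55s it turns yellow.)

Cycle length = 55 + 4 + 47 = 106s
t = 256, phase_t = 256 mod 106 = 44
44 < 55 (green end) → GREEN

Answer: green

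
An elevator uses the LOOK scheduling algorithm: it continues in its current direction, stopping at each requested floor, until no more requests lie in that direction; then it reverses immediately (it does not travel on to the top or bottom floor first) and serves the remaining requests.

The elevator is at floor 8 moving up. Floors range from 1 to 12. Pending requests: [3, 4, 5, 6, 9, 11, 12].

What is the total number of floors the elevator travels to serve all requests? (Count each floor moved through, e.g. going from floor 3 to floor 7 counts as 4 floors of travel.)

Start at floor 8 moving up, LOOK stop order: [9, 11, 12, 6, 5, 4, 3]
  8 → 9: |9-8| = 1, total = 1
  9 → 11: |11-9| = 2, total = 3
  11 → 12: |12-11| = 1, total = 4
  12 → 6: |6-12| = 6, total = 10
  6 → 5: |5-6| = 1, total = 11
  5 → 4: |4-5| = 1, total = 12
  4 → 3: |3-4| = 1, total = 13

Answer: 13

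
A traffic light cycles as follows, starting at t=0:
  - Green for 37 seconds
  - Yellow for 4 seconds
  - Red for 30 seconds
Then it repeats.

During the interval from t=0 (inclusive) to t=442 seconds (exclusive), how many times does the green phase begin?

Cycle = 37+4+30 = 71s
green phase starts at t = k*71 + 0 for k=0,1,2,...
Need k*71+0 < 442 → k < 6.225
k ∈ {0, ..., 6} → 7 starts

Answer: 7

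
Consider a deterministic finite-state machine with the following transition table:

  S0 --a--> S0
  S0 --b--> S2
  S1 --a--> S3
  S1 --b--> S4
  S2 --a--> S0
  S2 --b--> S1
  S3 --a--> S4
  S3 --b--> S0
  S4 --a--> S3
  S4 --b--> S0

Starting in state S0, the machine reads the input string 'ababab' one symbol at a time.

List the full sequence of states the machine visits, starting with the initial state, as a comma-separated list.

Answer: S0, S0, S2, S0, S2, S0, S2

Derivation:
Start: S0
  read 'a': S0 --a--> S0
  read 'b': S0 --b--> S2
  read 'a': S2 --a--> S0
  read 'b': S0 --b--> S2
  read 'a': S2 --a--> S0
  read 'b': S0 --b--> S2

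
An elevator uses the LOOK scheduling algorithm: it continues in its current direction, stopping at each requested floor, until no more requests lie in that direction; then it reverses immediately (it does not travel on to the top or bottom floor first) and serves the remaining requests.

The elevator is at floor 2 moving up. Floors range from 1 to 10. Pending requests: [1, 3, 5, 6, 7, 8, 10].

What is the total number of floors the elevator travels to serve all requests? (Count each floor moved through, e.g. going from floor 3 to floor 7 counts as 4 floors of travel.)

Answer: 17

Derivation:
Start at floor 2 moving up, LOOK stop order: [3, 5, 6, 7, 8, 10, 1]
  2 → 3: |3-2| = 1, total = 1
  3 → 5: |5-3| = 2, total = 3
  5 → 6: |6-5| = 1, total = 4
  6 → 7: |7-6| = 1, total = 5
  7 → 8: |8-7| = 1, total = 6
  8 → 10: |10-8| = 2, total = 8
  10 → 1: |1-10| = 9, total = 17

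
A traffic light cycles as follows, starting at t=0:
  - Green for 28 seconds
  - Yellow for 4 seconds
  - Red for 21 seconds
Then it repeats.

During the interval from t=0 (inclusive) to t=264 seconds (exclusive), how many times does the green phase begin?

Answer: 5

Derivation:
Cycle = 28+4+21 = 53s
green phase starts at t = k*53 + 0 for k=0,1,2,...
Need k*53+0 < 264 → k < 4.981
k ∈ {0, ..., 4} → 5 starts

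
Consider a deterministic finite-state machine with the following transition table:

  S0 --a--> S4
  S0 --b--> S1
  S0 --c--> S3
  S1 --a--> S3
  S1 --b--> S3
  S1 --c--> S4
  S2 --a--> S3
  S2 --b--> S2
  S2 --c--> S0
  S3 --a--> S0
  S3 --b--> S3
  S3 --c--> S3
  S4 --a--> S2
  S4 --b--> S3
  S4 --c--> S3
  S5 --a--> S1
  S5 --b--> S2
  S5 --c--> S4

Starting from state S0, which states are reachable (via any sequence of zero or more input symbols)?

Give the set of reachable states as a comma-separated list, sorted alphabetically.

Answer: S0, S1, S2, S3, S4

Derivation:
BFS from S0:
  visit S0: S0--a-->S4 (new), S0--b-->S1 (new), S0--c-->S3 (new)
  visit S4: S4--a-->S2 (new), S4--b-->S3 (seen), S4--c-->S3 (seen)
  visit S1: S1--a-->S3 (seen), S1--b-->S3 (seen), S1--c-->S4 (seen)
  visit S3: S3--a-->S0 (seen), S3--b-->S3 (seen), S3--c-->S3 (seen)
  visit S2: S2--a-->S3 (seen), S2--b-->S2 (seen), S2--c-->S0 (seen)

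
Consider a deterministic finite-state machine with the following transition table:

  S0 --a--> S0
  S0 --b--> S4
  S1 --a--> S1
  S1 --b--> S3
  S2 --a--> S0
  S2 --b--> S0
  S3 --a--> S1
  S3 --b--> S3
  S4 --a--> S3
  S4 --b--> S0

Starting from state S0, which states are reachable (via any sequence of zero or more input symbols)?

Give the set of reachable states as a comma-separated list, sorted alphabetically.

Answer: S0, S1, S3, S4

Derivation:
BFS from S0:
  visit S0: S0--a-->S0 (seen), S0--b-->S4 (new)
  visit S4: S4--a-->S3 (new), S4--b-->S0 (seen)
  visit S3: S3--a-->S1 (new), S3--b-->S3 (seen)
  visit S1: S1--a-->S1 (seen), S1--b-->S3 (seen)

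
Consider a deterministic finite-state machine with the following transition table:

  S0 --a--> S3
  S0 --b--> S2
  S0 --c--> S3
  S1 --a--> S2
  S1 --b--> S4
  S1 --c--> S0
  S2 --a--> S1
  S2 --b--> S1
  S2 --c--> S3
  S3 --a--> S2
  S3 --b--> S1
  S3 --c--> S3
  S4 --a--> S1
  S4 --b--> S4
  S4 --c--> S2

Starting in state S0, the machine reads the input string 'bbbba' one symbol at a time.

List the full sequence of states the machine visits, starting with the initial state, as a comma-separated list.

Answer: S0, S2, S1, S4, S4, S1

Derivation:
Start: S0
  read 'b': S0 --b--> S2
  read 'b': S2 --b--> S1
  read 'b': S1 --b--> S4
  read 'b': S4 --b--> S4
  read 'a': S4 --a--> S1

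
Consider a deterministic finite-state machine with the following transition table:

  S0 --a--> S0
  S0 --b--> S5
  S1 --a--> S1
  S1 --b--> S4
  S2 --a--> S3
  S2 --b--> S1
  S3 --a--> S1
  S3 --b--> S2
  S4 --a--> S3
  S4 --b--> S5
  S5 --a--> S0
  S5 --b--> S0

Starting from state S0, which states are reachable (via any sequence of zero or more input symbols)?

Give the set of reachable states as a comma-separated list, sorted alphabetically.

BFS from S0:
  visit S0: S0--a-->S0 (seen), S0--b-->S5 (new)
  visit S5: S5--a-->S0 (seen), S5--b-->S0 (seen)

Answer: S0, S5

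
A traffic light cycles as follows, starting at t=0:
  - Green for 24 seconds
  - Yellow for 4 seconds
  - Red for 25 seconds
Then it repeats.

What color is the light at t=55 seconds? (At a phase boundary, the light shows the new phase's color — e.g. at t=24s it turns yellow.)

Answer: green

Derivation:
Cycle length = 24 + 4 + 25 = 53s
t = 55, phase_t = 55 mod 53 = 2
2 < 24 (green end) → GREEN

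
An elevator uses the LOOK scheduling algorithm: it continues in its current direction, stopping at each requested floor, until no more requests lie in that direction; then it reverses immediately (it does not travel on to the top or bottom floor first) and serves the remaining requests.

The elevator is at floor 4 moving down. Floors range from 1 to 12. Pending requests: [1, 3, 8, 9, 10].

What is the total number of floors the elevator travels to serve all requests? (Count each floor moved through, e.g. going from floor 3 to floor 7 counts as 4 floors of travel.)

Answer: 12

Derivation:
Start at floor 4 moving down, LOOK stop order: [3, 1, 8, 9, 10]
  4 → 3: |3-4| = 1, total = 1
  3 → 1: |1-3| = 2, total = 3
  1 → 8: |8-1| = 7, total = 10
  8 → 9: |9-8| = 1, total = 11
  9 → 10: |10-9| = 1, total = 12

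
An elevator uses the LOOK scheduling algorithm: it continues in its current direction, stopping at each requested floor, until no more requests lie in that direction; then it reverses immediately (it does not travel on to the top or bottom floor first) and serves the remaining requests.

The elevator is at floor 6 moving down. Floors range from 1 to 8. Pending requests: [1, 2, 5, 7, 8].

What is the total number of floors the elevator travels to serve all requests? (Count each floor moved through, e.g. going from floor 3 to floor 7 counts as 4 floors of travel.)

Start at floor 6 moving down, LOOK stop order: [5, 2, 1, 7, 8]
  6 → 5: |5-6| = 1, total = 1
  5 → 2: |2-5| = 3, total = 4
  2 → 1: |1-2| = 1, total = 5
  1 → 7: |7-1| = 6, total = 11
  7 → 8: |8-7| = 1, total = 12

Answer: 12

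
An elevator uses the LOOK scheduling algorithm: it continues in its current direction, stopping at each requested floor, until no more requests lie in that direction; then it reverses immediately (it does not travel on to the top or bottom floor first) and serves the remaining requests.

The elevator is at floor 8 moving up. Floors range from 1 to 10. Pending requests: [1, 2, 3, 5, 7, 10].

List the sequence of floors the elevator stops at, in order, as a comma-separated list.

Current: 8, moving UP
Serve above first (ascending): [10]
Then reverse, serve below (descending): [7, 5, 3, 2, 1]

Answer: 10, 7, 5, 3, 2, 1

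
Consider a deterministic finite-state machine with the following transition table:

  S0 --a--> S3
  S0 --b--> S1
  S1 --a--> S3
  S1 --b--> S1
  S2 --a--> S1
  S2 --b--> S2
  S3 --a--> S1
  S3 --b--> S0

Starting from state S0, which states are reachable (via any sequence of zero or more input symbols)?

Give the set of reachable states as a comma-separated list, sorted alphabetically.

Answer: S0, S1, S3

Derivation:
BFS from S0:
  visit S0: S0--a-->S3 (new), S0--b-->S1 (new)
  visit S3: S3--a-->S1 (seen), S3--b-->S0 (seen)
  visit S1: S1--a-->S3 (seen), S1--b-->S1 (seen)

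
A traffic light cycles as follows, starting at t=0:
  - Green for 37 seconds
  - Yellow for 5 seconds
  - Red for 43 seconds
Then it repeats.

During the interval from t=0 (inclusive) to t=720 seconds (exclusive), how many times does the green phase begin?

Answer: 9

Derivation:
Cycle = 37+5+43 = 85s
green phase starts at t = k*85 + 0 for k=0,1,2,...
Need k*85+0 < 720 → k < 8.471
k ∈ {0, ..., 8} → 9 starts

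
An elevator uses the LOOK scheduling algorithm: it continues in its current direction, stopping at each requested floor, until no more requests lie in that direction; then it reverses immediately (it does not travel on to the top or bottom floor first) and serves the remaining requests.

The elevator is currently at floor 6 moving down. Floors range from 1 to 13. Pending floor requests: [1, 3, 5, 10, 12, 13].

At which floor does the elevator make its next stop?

Answer: 5

Derivation:
Current floor: 6, direction: down
Requests above: [10, 12, 13]
Requests below: [1, 3, 5]
Moving down and requests lie below → nearest below is max([1, 3, 5]) = 5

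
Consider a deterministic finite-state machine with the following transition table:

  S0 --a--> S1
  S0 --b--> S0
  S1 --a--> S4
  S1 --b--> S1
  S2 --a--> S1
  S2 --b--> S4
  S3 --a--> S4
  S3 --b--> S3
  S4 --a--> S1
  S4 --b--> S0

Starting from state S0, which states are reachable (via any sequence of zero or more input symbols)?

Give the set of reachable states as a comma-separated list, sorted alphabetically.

Answer: S0, S1, S4

Derivation:
BFS from S0:
  visit S0: S0--a-->S1 (new), S0--b-->S0 (seen)
  visit S1: S1--a-->S4 (new), S1--b-->S1 (seen)
  visit S4: S4--a-->S1 (seen), S4--b-->S0 (seen)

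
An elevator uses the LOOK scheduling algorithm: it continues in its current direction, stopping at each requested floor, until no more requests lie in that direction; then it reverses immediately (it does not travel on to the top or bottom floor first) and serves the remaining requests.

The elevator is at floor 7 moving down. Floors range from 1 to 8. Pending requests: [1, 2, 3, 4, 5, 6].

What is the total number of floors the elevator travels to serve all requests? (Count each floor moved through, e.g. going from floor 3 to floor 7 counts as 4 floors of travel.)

Start at floor 7 moving down, LOOK stop order: [6, 5, 4, 3, 2, 1]
  7 → 6: |6-7| = 1, total = 1
  6 → 5: |5-6| = 1, total = 2
  5 → 4: |4-5| = 1, total = 3
  4 → 3: |3-4| = 1, total = 4
  3 → 2: |2-3| = 1, total = 5
  2 → 1: |1-2| = 1, total = 6

Answer: 6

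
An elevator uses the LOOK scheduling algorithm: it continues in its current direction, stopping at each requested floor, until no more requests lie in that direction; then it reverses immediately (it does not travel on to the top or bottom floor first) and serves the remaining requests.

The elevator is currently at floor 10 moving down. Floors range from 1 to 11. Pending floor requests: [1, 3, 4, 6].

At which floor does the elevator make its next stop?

Answer: 6

Derivation:
Current floor: 10, direction: down
Requests above: []
Requests below: [1, 3, 4, 6]
Moving down and requests lie below → nearest below is max([1, 3, 4, 6]) = 6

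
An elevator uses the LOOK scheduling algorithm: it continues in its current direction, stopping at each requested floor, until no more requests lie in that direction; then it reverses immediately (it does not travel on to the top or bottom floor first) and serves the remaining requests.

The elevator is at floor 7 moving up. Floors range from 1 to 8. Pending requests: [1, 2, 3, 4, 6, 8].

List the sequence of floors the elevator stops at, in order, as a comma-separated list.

Answer: 8, 6, 4, 3, 2, 1

Derivation:
Current: 7, moving UP
Serve above first (ascending): [8]
Then reverse, serve below (descending): [6, 4, 3, 2, 1]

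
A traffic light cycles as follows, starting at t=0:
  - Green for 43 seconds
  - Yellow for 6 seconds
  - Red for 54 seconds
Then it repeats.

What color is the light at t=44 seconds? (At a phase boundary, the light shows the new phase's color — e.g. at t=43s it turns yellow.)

Cycle length = 43 + 6 + 54 = 103s
t = 44, phase_t = 44 mod 103 = 44
43 <= 44 < 49 (yellow end) → YELLOW

Answer: yellow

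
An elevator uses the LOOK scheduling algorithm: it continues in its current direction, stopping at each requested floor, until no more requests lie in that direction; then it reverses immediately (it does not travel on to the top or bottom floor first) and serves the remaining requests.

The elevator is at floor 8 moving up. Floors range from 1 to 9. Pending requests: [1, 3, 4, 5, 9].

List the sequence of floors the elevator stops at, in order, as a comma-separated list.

Current: 8, moving UP
Serve above first (ascending): [9]
Then reverse, serve below (descending): [5, 4, 3, 1]

Answer: 9, 5, 4, 3, 1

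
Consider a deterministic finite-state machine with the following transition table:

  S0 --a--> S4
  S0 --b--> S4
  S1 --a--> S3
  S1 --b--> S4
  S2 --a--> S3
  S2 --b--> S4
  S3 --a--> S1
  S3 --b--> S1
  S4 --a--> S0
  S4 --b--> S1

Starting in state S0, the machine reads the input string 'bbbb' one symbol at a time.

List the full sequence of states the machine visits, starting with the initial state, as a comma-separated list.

Answer: S0, S4, S1, S4, S1

Derivation:
Start: S0
  read 'b': S0 --b--> S4
  read 'b': S4 --b--> S1
  read 'b': S1 --b--> S4
  read 'b': S4 --b--> S1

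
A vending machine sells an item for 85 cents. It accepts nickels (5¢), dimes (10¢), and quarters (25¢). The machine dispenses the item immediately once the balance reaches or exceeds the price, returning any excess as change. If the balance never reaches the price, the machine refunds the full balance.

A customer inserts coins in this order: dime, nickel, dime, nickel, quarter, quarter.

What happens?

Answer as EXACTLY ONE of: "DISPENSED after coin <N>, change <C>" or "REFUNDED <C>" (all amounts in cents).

Price: 85¢
Coin 1 (dime, 10¢): balance = 10¢
Coin 2 (nickel, 5¢): balance = 15¢
Coin 3 (dime, 10¢): balance = 25¢
Coin 4 (nickel, 5¢): balance = 30¢
Coin 5 (quarter, 25¢): balance = 55¢
Coin 6 (quarter, 25¢): balance = 80¢
All coins inserted, balance 80¢ < price 85¢ → REFUND 80¢

Answer: REFUNDED 80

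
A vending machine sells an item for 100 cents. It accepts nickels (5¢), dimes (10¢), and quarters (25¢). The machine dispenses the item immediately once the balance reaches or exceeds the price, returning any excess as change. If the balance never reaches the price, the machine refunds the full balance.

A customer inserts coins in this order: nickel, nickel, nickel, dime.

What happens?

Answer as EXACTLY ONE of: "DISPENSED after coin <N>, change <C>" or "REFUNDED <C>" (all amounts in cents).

Answer: REFUNDED 25

Derivation:
Price: 100¢
Coin 1 (nickel, 5¢): balance = 5¢
Coin 2 (nickel, 5¢): balance = 10¢
Coin 3 (nickel, 5¢): balance = 15¢
Coin 4 (dime, 10¢): balance = 25¢
All coins inserted, balance 25¢ < price 100¢ → REFUND 25¢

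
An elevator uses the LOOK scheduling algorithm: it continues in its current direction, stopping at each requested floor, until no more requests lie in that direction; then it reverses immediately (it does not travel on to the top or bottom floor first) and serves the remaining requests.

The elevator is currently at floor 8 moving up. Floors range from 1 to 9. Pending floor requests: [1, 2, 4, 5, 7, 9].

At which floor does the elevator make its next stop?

Answer: 9

Derivation:
Current floor: 8, direction: up
Requests above: [9]
Requests below: [1, 2, 4, 5, 7]
Moving up and requests lie above → nearest above is min([9]) = 9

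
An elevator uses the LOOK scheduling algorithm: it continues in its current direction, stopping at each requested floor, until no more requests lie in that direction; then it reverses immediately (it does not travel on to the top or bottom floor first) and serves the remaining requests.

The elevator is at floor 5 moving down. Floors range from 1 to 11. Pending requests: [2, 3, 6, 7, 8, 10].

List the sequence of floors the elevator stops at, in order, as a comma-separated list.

Current: 5, moving DOWN
Serve below first (descending): [3, 2]
Then reverse, serve above (ascending): [6, 7, 8, 10]

Answer: 3, 2, 6, 7, 8, 10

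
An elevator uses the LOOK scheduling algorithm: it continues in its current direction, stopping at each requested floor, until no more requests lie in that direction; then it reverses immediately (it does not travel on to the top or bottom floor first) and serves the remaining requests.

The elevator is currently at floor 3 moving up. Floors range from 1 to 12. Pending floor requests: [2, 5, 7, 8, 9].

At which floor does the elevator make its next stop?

Current floor: 3, direction: up
Requests above: [5, 7, 8, 9]
Requests below: [2]
Moving up and requests lie above → nearest above is min([5, 7, 8, 9]) = 5

Answer: 5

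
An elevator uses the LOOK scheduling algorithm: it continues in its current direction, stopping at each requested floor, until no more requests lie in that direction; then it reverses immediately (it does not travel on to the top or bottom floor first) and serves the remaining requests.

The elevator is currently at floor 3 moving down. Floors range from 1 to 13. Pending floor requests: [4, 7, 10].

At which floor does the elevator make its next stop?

Answer: 4

Derivation:
Current floor: 3, direction: down
Requests above: [4, 7, 10]
Requests below: []
Moving down but no requests below → reverse; nearest above is min([4, 7, 10]) = 4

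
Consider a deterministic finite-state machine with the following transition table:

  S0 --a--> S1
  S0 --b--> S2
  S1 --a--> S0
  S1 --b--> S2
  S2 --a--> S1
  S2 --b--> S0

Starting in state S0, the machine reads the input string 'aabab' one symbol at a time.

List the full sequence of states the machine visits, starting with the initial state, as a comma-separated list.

Start: S0
  read 'a': S0 --a--> S1
  read 'a': S1 --a--> S0
  read 'b': S0 --b--> S2
  read 'a': S2 --a--> S1
  read 'b': S1 --b--> S2

Answer: S0, S1, S0, S2, S1, S2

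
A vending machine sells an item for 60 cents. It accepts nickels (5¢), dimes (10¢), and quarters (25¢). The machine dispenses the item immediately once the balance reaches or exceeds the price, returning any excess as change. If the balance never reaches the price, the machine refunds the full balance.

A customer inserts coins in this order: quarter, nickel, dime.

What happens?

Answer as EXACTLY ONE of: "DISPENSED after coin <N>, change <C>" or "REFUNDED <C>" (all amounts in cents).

Price: 60¢
Coin 1 (quarter, 25¢): balance = 25¢
Coin 2 (nickel, 5¢): balance = 30¢
Coin 3 (dime, 10¢): balance = 40¢
All coins inserted, balance 40¢ < price 60¢ → REFUND 40¢

Answer: REFUNDED 40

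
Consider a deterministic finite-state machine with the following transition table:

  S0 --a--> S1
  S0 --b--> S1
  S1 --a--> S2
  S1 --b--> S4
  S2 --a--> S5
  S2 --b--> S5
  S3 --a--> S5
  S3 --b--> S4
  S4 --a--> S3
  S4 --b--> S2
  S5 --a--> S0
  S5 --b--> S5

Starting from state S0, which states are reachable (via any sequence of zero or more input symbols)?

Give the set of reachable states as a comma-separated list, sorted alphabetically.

BFS from S0:
  visit S0: S0--a-->S1 (new), S0--b-->S1 (seen)
  visit S1: S1--a-->S2 (new), S1--b-->S4 (new)
  visit S2: S2--a-->S5 (new), S2--b-->S5 (seen)
  visit S4: S4--a-->S3 (new), S4--b-->S2 (seen)
  visit S5: S5--a-->S0 (seen), S5--b-->S5 (seen)
  visit S3: S3--a-->S5 (seen), S3--b-->S4 (seen)

Answer: S0, S1, S2, S3, S4, S5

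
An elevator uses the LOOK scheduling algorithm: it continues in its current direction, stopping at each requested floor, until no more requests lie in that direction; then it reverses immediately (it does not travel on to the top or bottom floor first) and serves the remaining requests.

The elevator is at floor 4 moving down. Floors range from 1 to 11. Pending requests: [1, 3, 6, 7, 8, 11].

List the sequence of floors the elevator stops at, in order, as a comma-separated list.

Answer: 3, 1, 6, 7, 8, 11

Derivation:
Current: 4, moving DOWN
Serve below first (descending): [3, 1]
Then reverse, serve above (ascending): [6, 7, 8, 11]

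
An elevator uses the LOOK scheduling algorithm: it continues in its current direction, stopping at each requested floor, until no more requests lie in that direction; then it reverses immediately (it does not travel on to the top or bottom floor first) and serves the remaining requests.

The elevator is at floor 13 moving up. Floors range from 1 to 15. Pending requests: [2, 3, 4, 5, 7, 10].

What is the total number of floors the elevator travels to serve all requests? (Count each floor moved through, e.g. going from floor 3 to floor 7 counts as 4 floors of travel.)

Start at floor 13 moving up, LOOK stop order: [10, 7, 5, 4, 3, 2]
  13 → 10: |10-13| = 3, total = 3
  10 → 7: |7-10| = 3, total = 6
  7 → 5: |5-7| = 2, total = 8
  5 → 4: |4-5| = 1, total = 9
  4 → 3: |3-4| = 1, total = 10
  3 → 2: |2-3| = 1, total = 11

Answer: 11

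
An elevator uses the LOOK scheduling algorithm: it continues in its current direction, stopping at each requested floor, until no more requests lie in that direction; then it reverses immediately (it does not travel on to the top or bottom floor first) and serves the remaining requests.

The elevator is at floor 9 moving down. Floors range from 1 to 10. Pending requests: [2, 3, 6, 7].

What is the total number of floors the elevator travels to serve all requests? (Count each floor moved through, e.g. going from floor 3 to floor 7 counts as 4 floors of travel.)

Answer: 7

Derivation:
Start at floor 9 moving down, LOOK stop order: [7, 6, 3, 2]
  9 → 7: |7-9| = 2, total = 2
  7 → 6: |6-7| = 1, total = 3
  6 → 3: |3-6| = 3, total = 6
  3 → 2: |2-3| = 1, total = 7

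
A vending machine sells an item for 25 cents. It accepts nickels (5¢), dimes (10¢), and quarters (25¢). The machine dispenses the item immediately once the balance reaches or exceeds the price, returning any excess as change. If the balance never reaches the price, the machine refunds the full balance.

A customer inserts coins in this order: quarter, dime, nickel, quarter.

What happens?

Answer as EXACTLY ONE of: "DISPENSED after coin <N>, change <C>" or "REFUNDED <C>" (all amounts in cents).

Price: 25¢
Coin 1 (quarter, 25¢): balance = 25¢
  → balance >= price → DISPENSE, change = 25 - 25 = 0¢

Answer: DISPENSED after coin 1, change 0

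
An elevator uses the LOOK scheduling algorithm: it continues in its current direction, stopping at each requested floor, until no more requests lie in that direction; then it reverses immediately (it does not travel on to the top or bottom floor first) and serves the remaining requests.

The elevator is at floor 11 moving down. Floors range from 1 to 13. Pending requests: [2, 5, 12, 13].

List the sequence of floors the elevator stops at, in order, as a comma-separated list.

Answer: 5, 2, 12, 13

Derivation:
Current: 11, moving DOWN
Serve below first (descending): [5, 2]
Then reverse, serve above (ascending): [12, 13]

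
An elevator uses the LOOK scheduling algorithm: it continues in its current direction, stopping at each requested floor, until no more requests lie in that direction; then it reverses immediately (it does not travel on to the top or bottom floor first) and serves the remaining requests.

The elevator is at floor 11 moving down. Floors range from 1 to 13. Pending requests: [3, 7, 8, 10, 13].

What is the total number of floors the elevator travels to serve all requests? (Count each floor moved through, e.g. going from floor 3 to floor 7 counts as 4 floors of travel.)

Answer: 18

Derivation:
Start at floor 11 moving down, LOOK stop order: [10, 8, 7, 3, 13]
  11 → 10: |10-11| = 1, total = 1
  10 → 8: |8-10| = 2, total = 3
  8 → 7: |7-8| = 1, total = 4
  7 → 3: |3-7| = 4, total = 8
  3 → 13: |13-3| = 10, total = 18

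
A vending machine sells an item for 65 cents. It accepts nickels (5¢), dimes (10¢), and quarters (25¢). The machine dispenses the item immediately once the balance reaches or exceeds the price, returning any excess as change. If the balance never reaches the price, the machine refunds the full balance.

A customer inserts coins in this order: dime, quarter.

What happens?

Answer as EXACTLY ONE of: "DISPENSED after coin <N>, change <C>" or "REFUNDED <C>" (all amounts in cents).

Price: 65¢
Coin 1 (dime, 10¢): balance = 10¢
Coin 2 (quarter, 25¢): balance = 35¢
All coins inserted, balance 35¢ < price 65¢ → REFUND 35¢

Answer: REFUNDED 35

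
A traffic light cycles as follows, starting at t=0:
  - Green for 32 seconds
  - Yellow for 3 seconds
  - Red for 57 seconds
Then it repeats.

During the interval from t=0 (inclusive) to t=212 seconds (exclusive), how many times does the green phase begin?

Cycle = 32+3+57 = 92s
green phase starts at t = k*92 + 0 for k=0,1,2,...
Need k*92+0 < 212 → k < 2.304
k ∈ {0, ..., 2} → 3 starts

Answer: 3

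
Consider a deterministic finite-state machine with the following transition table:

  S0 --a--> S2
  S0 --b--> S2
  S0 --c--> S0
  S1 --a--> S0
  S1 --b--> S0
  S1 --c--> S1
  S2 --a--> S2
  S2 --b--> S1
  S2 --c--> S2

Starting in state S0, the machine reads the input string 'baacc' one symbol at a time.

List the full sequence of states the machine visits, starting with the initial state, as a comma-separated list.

Answer: S0, S2, S2, S2, S2, S2

Derivation:
Start: S0
  read 'b': S0 --b--> S2
  read 'a': S2 --a--> S2
  read 'a': S2 --a--> S2
  read 'c': S2 --c--> S2
  read 'c': S2 --c--> S2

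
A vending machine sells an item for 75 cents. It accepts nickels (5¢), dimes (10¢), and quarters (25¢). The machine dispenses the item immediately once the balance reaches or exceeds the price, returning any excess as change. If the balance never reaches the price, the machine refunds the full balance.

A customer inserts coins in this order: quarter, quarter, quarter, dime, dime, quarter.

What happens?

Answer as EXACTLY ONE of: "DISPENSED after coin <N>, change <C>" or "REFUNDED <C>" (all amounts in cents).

Price: 75¢
Coin 1 (quarter, 25¢): balance = 25¢
Coin 2 (quarter, 25¢): balance = 50¢
Coin 3 (quarter, 25¢): balance = 75¢
  → balance >= price → DISPENSE, change = 75 - 75 = 0¢

Answer: DISPENSED after coin 3, change 0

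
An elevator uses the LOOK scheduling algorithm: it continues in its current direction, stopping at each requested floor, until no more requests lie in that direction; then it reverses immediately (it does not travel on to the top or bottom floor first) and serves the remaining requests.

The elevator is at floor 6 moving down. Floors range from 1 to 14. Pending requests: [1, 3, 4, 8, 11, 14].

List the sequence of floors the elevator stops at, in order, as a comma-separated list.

Answer: 4, 3, 1, 8, 11, 14

Derivation:
Current: 6, moving DOWN
Serve below first (descending): [4, 3, 1]
Then reverse, serve above (ascending): [8, 11, 14]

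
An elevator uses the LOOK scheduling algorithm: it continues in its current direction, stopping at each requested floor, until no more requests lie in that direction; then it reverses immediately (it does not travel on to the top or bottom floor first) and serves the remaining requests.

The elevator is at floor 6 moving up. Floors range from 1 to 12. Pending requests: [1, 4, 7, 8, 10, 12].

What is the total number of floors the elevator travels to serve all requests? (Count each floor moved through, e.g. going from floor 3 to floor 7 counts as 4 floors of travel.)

Start at floor 6 moving up, LOOK stop order: [7, 8, 10, 12, 4, 1]
  6 → 7: |7-6| = 1, total = 1
  7 → 8: |8-7| = 1, total = 2
  8 → 10: |10-8| = 2, total = 4
  10 → 12: |12-10| = 2, total = 6
  12 → 4: |4-12| = 8, total = 14
  4 → 1: |1-4| = 3, total = 17

Answer: 17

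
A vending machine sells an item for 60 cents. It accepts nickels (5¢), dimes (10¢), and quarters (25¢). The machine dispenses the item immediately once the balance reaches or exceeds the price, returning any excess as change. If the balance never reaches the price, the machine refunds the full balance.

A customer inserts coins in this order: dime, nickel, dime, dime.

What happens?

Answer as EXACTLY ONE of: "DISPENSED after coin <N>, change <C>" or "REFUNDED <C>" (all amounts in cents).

Answer: REFUNDED 35

Derivation:
Price: 60¢
Coin 1 (dime, 10¢): balance = 10¢
Coin 2 (nickel, 5¢): balance = 15¢
Coin 3 (dime, 10¢): balance = 25¢
Coin 4 (dime, 10¢): balance = 35¢
All coins inserted, balance 35¢ < price 60¢ → REFUND 35¢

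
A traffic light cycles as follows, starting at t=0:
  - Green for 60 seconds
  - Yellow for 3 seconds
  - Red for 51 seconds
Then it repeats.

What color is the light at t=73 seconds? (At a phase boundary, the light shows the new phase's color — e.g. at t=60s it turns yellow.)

Cycle length = 60 + 3 + 51 = 114s
t = 73, phase_t = 73 mod 114 = 73
73 >= 63 → RED

Answer: red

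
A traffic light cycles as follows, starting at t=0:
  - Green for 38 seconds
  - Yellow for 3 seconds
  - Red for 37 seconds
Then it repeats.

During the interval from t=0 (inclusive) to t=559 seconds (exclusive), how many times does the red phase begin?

Answer: 7

Derivation:
Cycle = 38+3+37 = 78s
red phase starts at t = k*78 + 41 for k=0,1,2,...
Need k*78+41 < 559 → k < 6.641
k ∈ {0, ..., 6} → 7 starts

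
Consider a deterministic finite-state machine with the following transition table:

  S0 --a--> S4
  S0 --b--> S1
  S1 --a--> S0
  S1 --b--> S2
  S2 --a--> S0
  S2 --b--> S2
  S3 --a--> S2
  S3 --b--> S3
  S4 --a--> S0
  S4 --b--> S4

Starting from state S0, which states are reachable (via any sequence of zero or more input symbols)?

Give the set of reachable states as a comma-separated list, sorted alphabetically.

Answer: S0, S1, S2, S4

Derivation:
BFS from S0:
  visit S0: S0--a-->S4 (new), S0--b-->S1 (new)
  visit S4: S4--a-->S0 (seen), S4--b-->S4 (seen)
  visit S1: S1--a-->S0 (seen), S1--b-->S2 (new)
  visit S2: S2--a-->S0 (seen), S2--b-->S2 (seen)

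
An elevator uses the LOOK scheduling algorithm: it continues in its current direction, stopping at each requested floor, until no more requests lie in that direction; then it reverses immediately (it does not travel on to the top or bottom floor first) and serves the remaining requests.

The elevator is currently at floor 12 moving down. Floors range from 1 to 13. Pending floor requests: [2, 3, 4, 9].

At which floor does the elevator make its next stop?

Current floor: 12, direction: down
Requests above: []
Requests below: [2, 3, 4, 9]
Moving down and requests lie below → nearest below is max([2, 3, 4, 9]) = 9

Answer: 9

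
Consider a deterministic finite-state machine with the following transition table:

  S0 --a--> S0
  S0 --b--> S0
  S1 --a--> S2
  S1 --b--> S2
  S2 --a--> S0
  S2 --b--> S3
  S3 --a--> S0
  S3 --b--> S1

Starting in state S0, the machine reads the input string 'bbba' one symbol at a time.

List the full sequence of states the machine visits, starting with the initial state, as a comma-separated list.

Start: S0
  read 'b': S0 --b--> S0
  read 'b': S0 --b--> S0
  read 'b': S0 --b--> S0
  read 'a': S0 --a--> S0

Answer: S0, S0, S0, S0, S0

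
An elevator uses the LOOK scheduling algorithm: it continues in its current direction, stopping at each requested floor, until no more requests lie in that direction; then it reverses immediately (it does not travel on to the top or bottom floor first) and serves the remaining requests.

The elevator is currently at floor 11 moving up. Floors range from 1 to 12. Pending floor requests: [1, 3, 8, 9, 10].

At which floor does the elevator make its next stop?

Answer: 10

Derivation:
Current floor: 11, direction: up
Requests above: []
Requests below: [1, 3, 8, 9, 10]
Moving up but no requests above → reverse; nearest below is max([1, 3, 8, 9, 10]) = 10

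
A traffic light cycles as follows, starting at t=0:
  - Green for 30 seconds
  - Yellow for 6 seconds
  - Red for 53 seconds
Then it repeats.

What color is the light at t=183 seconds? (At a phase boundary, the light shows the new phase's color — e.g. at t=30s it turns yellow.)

Cycle length = 30 + 6 + 53 = 89s
t = 183, phase_t = 183 mod 89 = 5
5 < 30 (green end) → GREEN

Answer: green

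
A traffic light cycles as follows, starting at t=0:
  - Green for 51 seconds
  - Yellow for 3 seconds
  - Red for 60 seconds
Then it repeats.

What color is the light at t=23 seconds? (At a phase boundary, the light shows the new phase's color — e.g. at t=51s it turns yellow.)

Cycle length = 51 + 3 + 60 = 114s
t = 23, phase_t = 23 mod 114 = 23
23 < 51 (green end) → GREEN

Answer: green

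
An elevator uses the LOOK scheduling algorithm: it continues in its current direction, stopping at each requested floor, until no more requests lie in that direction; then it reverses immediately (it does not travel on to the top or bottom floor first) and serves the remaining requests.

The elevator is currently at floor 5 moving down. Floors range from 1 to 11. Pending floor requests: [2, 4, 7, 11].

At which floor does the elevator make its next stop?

Current floor: 5, direction: down
Requests above: [7, 11]
Requests below: [2, 4]
Moving down and requests lie below → nearest below is max([2, 4]) = 4

Answer: 4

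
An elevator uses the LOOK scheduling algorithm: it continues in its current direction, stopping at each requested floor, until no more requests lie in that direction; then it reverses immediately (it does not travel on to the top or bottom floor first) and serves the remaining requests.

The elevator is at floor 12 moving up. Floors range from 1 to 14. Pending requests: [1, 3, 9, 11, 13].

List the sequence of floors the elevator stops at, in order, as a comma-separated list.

Current: 12, moving UP
Serve above first (ascending): [13]
Then reverse, serve below (descending): [11, 9, 3, 1]

Answer: 13, 11, 9, 3, 1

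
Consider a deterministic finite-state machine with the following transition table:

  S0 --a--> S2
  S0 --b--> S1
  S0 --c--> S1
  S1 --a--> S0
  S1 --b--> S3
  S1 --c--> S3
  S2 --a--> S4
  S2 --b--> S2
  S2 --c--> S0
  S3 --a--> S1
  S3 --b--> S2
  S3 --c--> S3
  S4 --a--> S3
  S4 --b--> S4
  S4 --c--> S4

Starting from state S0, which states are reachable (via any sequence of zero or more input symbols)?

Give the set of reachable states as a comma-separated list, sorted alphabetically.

Answer: S0, S1, S2, S3, S4

Derivation:
BFS from S0:
  visit S0: S0--a-->S2 (new), S0--b-->S1 (new), S0--c-->S1 (seen)
  visit S2: S2--a-->S4 (new), S2--b-->S2 (seen), S2--c-->S0 (seen)
  visit S1: S1--a-->S0 (seen), S1--b-->S3 (new), S1--c-->S3 (seen)
  visit S4: S4--a-->S3 (seen), S4--b-->S4 (seen), S4--c-->S4 (seen)
  visit S3: S3--a-->S1 (seen), S3--b-->S2 (seen), S3--c-->S3 (seen)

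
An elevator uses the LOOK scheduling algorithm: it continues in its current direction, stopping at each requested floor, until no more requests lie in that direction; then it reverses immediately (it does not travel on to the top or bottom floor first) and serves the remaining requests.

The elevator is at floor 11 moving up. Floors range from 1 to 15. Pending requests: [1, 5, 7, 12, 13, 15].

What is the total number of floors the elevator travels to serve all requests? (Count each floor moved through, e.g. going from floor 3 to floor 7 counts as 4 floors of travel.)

Answer: 18

Derivation:
Start at floor 11 moving up, LOOK stop order: [12, 13, 15, 7, 5, 1]
  11 → 12: |12-11| = 1, total = 1
  12 → 13: |13-12| = 1, total = 2
  13 → 15: |15-13| = 2, total = 4
  15 → 7: |7-15| = 8, total = 12
  7 → 5: |5-7| = 2, total = 14
  5 → 1: |1-5| = 4, total = 18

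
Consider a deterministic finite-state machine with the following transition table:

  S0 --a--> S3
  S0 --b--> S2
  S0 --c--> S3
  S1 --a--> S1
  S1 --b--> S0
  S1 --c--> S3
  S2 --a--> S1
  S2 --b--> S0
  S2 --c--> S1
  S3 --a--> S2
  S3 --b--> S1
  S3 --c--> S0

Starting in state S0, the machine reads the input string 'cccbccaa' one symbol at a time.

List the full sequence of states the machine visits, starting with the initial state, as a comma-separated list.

Start: S0
  read 'c': S0 --c--> S3
  read 'c': S3 --c--> S0
  read 'c': S0 --c--> S3
  read 'b': S3 --b--> S1
  read 'c': S1 --c--> S3
  read 'c': S3 --c--> S0
  read 'a': S0 --a--> S3
  read 'a': S3 --a--> S2

Answer: S0, S3, S0, S3, S1, S3, S0, S3, S2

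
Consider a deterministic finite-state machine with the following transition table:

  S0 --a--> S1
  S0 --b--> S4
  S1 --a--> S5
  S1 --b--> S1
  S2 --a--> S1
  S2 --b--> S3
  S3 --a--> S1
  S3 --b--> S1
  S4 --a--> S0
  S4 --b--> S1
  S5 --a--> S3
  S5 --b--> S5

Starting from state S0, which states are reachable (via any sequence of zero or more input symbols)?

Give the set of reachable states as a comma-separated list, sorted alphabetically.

Answer: S0, S1, S3, S4, S5

Derivation:
BFS from S0:
  visit S0: S0--a-->S1 (new), S0--b-->S4 (new)
  visit S1: S1--a-->S5 (new), S1--b-->S1 (seen)
  visit S4: S4--a-->S0 (seen), S4--b-->S1 (seen)
  visit S5: S5--a-->S3 (new), S5--b-->S5 (seen)
  visit S3: S3--a-->S1 (seen), S3--b-->S1 (seen)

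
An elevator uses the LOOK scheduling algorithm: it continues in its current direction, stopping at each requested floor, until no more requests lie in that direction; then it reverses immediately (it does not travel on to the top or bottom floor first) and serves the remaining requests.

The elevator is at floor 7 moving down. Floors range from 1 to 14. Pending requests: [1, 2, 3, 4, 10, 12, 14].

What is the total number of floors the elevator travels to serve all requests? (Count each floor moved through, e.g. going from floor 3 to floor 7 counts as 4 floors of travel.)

Answer: 19

Derivation:
Start at floor 7 moving down, LOOK stop order: [4, 3, 2, 1, 10, 12, 14]
  7 → 4: |4-7| = 3, total = 3
  4 → 3: |3-4| = 1, total = 4
  3 → 2: |2-3| = 1, total = 5
  2 → 1: |1-2| = 1, total = 6
  1 → 10: |10-1| = 9, total = 15
  10 → 12: |12-10| = 2, total = 17
  12 → 14: |14-12| = 2, total = 19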